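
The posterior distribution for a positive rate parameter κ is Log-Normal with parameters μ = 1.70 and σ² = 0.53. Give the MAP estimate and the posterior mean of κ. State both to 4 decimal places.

MAP: 3.2220. Posterior mean: 7.1349.

Mode = exp(μ − σ²) = exp(1.17) = 3.2220.
Mean = exp(μ + σ²/2) = exp(1.965) = 7.1349.
The posterior is right-skewed, so the mean exceeds the mode.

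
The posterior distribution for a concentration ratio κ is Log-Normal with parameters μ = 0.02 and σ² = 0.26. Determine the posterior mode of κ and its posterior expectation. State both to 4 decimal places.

MAP = 0.7866, posterior mean = 1.1618

Mode = exp(μ − σ²) = exp(-0.24) = 0.7866.
Mean = exp(μ + σ²/2) = exp(0.150) = 1.1618.
The mean is pulled above the mode by the posterior's right skew.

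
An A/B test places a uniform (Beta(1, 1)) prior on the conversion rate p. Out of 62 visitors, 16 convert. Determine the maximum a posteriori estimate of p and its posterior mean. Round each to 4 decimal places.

p_MAP = 0.2581, E[p|data] = 0.2656

Posterior: Beta(1+16, 1+46) = Beta(17, 47).
Mode = (17−1)/(17+47−2) = 16/62 = 0.2581.
Mean = 17/(17+47) = 17/64 = 0.2656.
The mean is pulled above the mode by the posterior's right skew.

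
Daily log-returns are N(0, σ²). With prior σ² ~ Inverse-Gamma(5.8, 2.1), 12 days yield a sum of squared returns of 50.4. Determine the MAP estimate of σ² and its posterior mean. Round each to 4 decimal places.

MAP = 2.1328, posterior mean = 2.5278

Posterior: Inverse-Gamma(shape = 5.8+12/2 = 11.8, scale = 2.1+50.4/2 = 27.3).
Mode = β/(α+1) = 27.3/12.8 = 2.1328.
Mean = β/(α−1) = 27.3/10.8 = 2.5278.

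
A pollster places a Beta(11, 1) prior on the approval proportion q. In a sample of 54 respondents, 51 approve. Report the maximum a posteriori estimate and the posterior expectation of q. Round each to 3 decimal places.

Posterior: Beta(11+51, 1+3) = Beta(62, 4).
Mode = (62−1)/(62+4−2) = 61/64 = 0.953.
Mean = 62/(62+4) = 62/66 = 0.939.

maximum a posteriori estimate = 0.953, posterior expectation = 0.939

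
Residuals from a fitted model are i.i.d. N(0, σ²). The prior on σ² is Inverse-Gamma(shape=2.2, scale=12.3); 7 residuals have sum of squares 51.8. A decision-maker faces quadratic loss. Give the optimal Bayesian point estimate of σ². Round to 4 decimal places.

Posterior: Inverse-Gamma(shape = 2.2+7/2 = 5.7, scale = 12.3+51.8/2 = 38.2).
Mode = β/(α+1) = 38.2/6.7 = 5.7015.
Mean = β/(α−1) = 38.2/4.7 = 8.1277.
Quadratic loss ⇒ the optimal estimator is the posterior mean.

8.1277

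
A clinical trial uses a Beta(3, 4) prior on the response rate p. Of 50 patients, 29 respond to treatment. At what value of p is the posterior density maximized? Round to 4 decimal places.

Posterior: Beta(3+29, 4+21) = Beta(32, 25).
Mode = (32−1)/(32+25−2) = 31/55 = 0.5636.
Mean = 32/(32+25) = 32/57 = 0.5614.
This is the posterior mode — the MAP estimate.

0.5636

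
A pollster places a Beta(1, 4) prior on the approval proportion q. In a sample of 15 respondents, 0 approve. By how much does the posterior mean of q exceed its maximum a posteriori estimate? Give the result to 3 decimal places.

Posterior: Beta(1+0, 4+15) = Beta(1, 19).
Since α = 1 ≤ 1 and β > 1, the Beta density is monotone decreasing on [0,1]; the mode is at 0.
Mean = 1/(1+19) = 0.050.
Difference = 0.050 − 0.000 = 0.050.
Right-skewed posterior ⇒ mode < mean.

0.050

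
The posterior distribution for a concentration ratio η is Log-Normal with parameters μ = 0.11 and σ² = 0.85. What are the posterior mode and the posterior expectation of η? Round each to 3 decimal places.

Mode = exp(μ − σ²) = exp(-0.74) = 0.477.
Mean = exp(μ + σ²/2) = exp(0.535) = 1.707.
The posterior is right-skewed, so the mean exceeds the mode.

posterior mode = 0.477, posterior expectation = 1.707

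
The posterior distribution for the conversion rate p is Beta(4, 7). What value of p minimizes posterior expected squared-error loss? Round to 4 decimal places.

Mode = (4−1)/(4+7−2) = 3/9 = 0.3333.
Mean = 4/(4+7) = 4/11 = 0.3636.
Squared-error loss ⇒ the optimal estimator is the posterior mean.

0.3636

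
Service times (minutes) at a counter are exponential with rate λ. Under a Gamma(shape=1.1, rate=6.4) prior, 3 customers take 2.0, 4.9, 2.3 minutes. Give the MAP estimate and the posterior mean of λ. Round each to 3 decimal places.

Σ times = 9.2. Posterior: Gamma(shape = 1.1+3 = 4.1, rate = 6.4+9.2 = 15.6).
Mode = (α−1)/β = 3.1/15.6 = 0.199.
Mean = α/β = 4.1/15.6 = 0.263.

MAP = 0.199; posterior mean = 0.263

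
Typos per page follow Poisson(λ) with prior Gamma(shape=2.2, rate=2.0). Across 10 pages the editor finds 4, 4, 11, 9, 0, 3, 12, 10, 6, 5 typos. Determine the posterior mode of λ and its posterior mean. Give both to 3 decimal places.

MAP: 5.433. Posterior mean: 5.517.

Σ counts = 64. Posterior: Gamma(shape = 2.2+64 = 66.2, rate = 2.0+10 = 12.0).
Mode = (α−1)/β = 65.2/12.0 = 5.433.
Mean = α/β = 66.2/12.0 = 5.517.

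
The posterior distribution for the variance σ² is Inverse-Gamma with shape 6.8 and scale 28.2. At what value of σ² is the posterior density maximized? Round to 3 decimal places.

3.615

Mode = β/(α+1) = 28.2/7.8 = 3.615.
Mean = β/(α−1) = 28.2/5.8 = 4.862.
This is the posterior mode — the MAP estimate.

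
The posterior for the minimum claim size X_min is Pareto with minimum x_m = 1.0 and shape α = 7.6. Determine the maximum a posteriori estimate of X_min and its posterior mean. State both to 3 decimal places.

maximum a posteriori estimate = 1.000, posterior mean = 1.152

The Pareto density is strictly decreasing on [x_m, ∞), so the mode is x_m = 1.000.
Mean = α·x_m/(α−1) = 7.6·1.0/6.6 = 1.152.
Right-skewed posterior ⇒ mode < mean.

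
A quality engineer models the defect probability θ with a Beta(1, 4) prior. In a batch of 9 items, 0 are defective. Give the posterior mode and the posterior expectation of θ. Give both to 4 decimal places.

MAP = 0.0000; posterior mean = 0.0714

Posterior: Beta(1+0, 4+9) = Beta(1, 13).
Since α = 1 ≤ 1 and β > 1, the Beta density is monotone decreasing on [0,1]; the mode is at 0.
Mean = 1/(1+13) = 0.0714.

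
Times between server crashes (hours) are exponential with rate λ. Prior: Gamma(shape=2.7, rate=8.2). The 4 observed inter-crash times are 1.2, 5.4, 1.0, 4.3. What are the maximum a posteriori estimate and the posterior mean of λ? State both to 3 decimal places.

Σ times = 11.9. Posterior: Gamma(shape = 2.7+4 = 6.7, rate = 8.2+11.9 = 20.1).
Mode = (α−1)/β = 5.7/20.1 = 0.284.
Mean = α/β = 6.7/20.1 = 0.333.
Right-skewed posterior ⇒ mode < mean.

maximum a posteriori estimate = 0.284, posterior mean = 0.333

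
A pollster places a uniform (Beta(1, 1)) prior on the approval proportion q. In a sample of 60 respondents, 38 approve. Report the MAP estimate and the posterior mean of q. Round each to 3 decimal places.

MAP = 0.633, posterior mean = 0.629

Posterior: Beta(1+38, 1+22) = Beta(39, 23).
Mode = (39−1)/(39+23−2) = 38/60 = 0.633.
Mean = 39/(39+23) = 39/62 = 0.629.
Left-skewed posterior ⇒ mean < mode.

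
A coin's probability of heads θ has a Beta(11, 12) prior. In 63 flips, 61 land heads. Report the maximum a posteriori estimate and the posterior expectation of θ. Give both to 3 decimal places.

Posterior: Beta(11+61, 12+2) = Beta(72, 14).
Mode = (72−1)/(72+14−2) = 71/84 = 0.845.
Mean = 72/(72+14) = 72/86 = 0.837.

MAP = 0.845; posterior mean = 0.837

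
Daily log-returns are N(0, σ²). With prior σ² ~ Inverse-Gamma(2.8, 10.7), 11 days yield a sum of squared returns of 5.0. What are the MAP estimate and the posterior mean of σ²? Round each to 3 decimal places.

Posterior: Inverse-Gamma(shape = 2.8+11/2 = 8.3, scale = 10.7+5.0/2 = 13.2).
Mode = β/(α+1) = 13.2/9.3 = 1.419.
Mean = β/(α−1) = 13.2/7.3 = 1.808.
The posterior is right-skewed, so the mean exceeds the mode.

MAP = 1.419; posterior mean = 1.808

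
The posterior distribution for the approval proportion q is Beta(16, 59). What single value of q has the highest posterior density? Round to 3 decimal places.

Mode = (16−1)/(16+59−2) = 15/73 = 0.205.
Mean = 16/(16+59) = 16/75 = 0.213.
This is the posterior mode — the MAP estimate.

0.205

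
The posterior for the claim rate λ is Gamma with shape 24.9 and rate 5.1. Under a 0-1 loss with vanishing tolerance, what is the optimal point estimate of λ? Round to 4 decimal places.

4.6863

Mode = (α−1)/β = 23.9/5.1 = 4.6863.
Mean = α/β = 24.9/5.1 = 4.8824.
This is the posterior mode — the MAP estimate.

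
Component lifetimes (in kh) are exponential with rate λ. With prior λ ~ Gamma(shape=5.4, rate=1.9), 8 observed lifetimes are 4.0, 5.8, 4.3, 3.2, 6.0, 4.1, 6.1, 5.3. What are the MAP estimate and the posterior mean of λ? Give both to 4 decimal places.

Σ times = 38.8. Posterior: Gamma(shape = 5.4+8 = 13.4, rate = 1.9+38.8 = 40.7).
Mode = (α−1)/β = 12.4/40.7 = 0.3047.
Mean = α/β = 13.4/40.7 = 0.3292.
Right-skewed posterior ⇒ mode < mean.

MAP = 0.3047, posterior mean = 0.3292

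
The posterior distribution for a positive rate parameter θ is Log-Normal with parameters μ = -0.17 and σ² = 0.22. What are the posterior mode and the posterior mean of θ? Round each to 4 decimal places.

MAP = 0.6771; posterior mean = 0.9418

Mode = exp(μ − σ²) = exp(-0.39) = 0.6771.
Mean = exp(μ + σ²/2) = exp(-0.060) = 0.9418.
Mean > mode: the posterior has a right tail.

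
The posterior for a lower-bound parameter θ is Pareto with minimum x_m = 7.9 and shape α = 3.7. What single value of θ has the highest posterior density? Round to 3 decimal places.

The Pareto density is strictly decreasing on [x_m, ∞), so the mode is x_m = 7.900.
Mean = α·x_m/(α−1) = 3.7·7.9/2.7 = 10.826.
This is the posterior mode — the MAP estimate.

7.900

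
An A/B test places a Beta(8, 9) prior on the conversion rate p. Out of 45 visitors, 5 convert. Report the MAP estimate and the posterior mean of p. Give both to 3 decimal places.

MAP estimate = 0.200, posterior mean = 0.210

Posterior: Beta(8+5, 9+40) = Beta(13, 49).
Mode = (13−1)/(13+49−2) = 12/60 = 0.200.
Mean = 13/(13+49) = 13/62 = 0.210.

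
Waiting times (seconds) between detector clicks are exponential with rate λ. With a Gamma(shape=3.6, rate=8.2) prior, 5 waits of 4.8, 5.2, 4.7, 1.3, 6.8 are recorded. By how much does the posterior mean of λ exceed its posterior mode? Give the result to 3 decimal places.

Σ times = 22.8. Posterior: Gamma(shape = 3.6+5 = 8.6, rate = 8.2+22.8 = 31.0).
Mode = (α−1)/β = 7.6/31.0 = 0.245.
Mean = α/β = 8.6/31.0 = 0.277.
Difference = 0.277 − 0.245 = 0.032.

0.032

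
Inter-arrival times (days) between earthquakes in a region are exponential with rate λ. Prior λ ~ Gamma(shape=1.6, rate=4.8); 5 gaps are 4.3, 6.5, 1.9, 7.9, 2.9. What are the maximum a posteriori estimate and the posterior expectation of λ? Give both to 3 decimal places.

MAP = 0.198, posterior mean = 0.233

Σ times = 23.5. Posterior: Gamma(shape = 1.6+5 = 6.6, rate = 4.8+23.5 = 28.3).
Mode = (α−1)/β = 5.6/28.3 = 0.198.
Mean = α/β = 6.6/28.3 = 0.233.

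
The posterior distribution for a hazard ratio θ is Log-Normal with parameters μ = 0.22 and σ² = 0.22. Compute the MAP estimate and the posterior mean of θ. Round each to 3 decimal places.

Mode = exp(μ − σ²) = exp(0.00) = 1.000.
Mean = exp(μ + σ²/2) = exp(0.330) = 1.391.
The posterior is right-skewed, so the mean exceeds the mode.

MAP = 1.000, posterior mean = 1.391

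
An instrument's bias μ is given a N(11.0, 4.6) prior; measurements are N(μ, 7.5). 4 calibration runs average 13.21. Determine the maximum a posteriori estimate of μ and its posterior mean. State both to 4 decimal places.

Posterior for μ is Normal. Precision-weighted mean: (1/4.6·11.0 + 4/7.5·13.21) / (1/4.6 + 4/7.5) = 12.5700.
A Normal posterior is symmetric, so mode = mean.

MAP = 12.5700, posterior mean = 12.5700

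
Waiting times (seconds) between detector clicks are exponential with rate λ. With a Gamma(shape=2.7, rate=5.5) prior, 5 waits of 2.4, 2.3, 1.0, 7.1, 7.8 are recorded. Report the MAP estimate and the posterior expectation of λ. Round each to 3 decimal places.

MAP = 0.257; posterior mean = 0.295

Σ times = 20.6. Posterior: Gamma(shape = 2.7+5 = 7.7, rate = 5.5+20.6 = 26.1).
Mode = (α−1)/β = 6.7/26.1 = 0.257.
Mean = α/β = 7.7/26.1 = 0.295.
Mean > mode: the posterior has a right tail.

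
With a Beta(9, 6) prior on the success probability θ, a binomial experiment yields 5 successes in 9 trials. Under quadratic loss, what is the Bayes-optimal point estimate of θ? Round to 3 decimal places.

0.583

Posterior: Beta(9+5, 6+4) = Beta(14, 10).
Mode = (14−1)/(14+10−2) = 13/22 = 0.591.
Mean = 14/(14+10) = 14/24 = 0.583.
Quadratic loss ⇒ the optimal estimator is the posterior mean.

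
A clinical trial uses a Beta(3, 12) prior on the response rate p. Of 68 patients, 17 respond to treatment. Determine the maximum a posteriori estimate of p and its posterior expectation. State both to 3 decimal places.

Posterior: Beta(3+17, 12+51) = Beta(20, 63).
Mode = (20−1)/(20+63−2) = 19/81 = 0.235.
Mean = 20/(20+63) = 20/83 = 0.241.

maximum a posteriori estimate = 0.235, posterior expectation = 0.241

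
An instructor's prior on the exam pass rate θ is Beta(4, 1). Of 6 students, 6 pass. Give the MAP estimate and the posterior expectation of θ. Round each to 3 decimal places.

MAP estimate = 1.000, posterior expectation = 0.909

Posterior: Beta(4+6, 1+0) = Beta(10, 1).
Since β = 1 ≤ 1 and α > 1, the Beta density is monotone increasing on [0,1]; the mode is at 1.
Mean = 10/(10+1) = 0.909.
The mean is pulled below the mode by the posterior's left skew.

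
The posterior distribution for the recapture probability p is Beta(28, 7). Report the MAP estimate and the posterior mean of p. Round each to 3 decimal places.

MAP = 0.818; posterior mean = 0.800

Mode = (28−1)/(28+7−2) = 27/33 = 0.818.
Mean = 28/(28+7) = 28/35 = 0.800.
The mean is pulled below the mode by the posterior's left skew.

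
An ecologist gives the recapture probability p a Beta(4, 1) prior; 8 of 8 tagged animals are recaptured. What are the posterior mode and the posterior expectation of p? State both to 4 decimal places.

posterior mode = 1.0000, posterior expectation = 0.9231

Posterior: Beta(4+8, 1+0) = Beta(12, 1).
Since β = 1 ≤ 1 and α > 1, the Beta density is monotone increasing on [0,1]; the mode is at 1.
Mean = 12/(12+1) = 0.9231.
The mean is pulled below the mode by the posterior's left skew.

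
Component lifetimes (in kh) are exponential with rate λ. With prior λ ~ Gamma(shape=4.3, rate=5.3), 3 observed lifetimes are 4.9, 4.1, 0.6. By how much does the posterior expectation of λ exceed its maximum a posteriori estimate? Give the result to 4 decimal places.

Σ times = 9.6. Posterior: Gamma(shape = 4.3+3 = 7.3, rate = 5.3+9.6 = 14.9).
Mode = (α−1)/β = 6.3/14.9 = 0.4228.
Mean = α/β = 7.3/14.9 = 0.4899.
Difference = 0.4899 − 0.4228 = 0.0671.
The mean is pulled above the mode by the posterior's right skew.

0.0671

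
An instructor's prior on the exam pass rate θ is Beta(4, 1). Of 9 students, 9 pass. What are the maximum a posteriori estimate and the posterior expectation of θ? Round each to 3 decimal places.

maximum a posteriori estimate = 1.000, posterior expectation = 0.929

Posterior: Beta(4+9, 1+0) = Beta(13, 1).
Since β = 1 ≤ 1 and α > 1, the Beta density is monotone increasing on [0,1]; the mode is at 1.
Mean = 13/(13+1) = 0.929.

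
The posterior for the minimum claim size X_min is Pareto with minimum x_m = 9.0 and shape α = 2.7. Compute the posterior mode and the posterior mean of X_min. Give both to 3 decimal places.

MAP = 9.000, posterior mean = 14.294

The Pareto density is strictly decreasing on [x_m, ∞), so the mode is x_m = 9.000.
Mean = α·x_m/(α−1) = 2.7·9.0/1.7 = 14.294.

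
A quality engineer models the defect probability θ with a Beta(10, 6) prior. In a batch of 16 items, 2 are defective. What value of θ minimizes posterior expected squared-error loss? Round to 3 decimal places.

0.375

Posterior: Beta(10+2, 6+14) = Beta(12, 20).
Mode = (12−1)/(12+20−2) = 11/30 = 0.367.
Mean = 12/(12+20) = 12/32 = 0.375.
Squared-error loss ⇒ the optimal estimator is the posterior mean.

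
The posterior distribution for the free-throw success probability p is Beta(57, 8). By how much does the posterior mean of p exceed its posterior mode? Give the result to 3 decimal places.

Mode = (57−1)/(57+8−2) = 56/63 = 0.889.
Mean = 57/(57+8) = 57/65 = 0.877.
Difference = 0.877 − 0.889 = -0.012.
The mean is pulled below the mode by the posterior's left skew.

-0.012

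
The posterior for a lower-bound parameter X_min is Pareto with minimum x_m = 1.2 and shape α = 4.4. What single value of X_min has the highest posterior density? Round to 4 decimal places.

The Pareto density is strictly decreasing on [x_m, ∞), so the mode is x_m = 1.2000.
Mean = α·x_m/(α−1) = 4.4·1.2/3.4 = 1.5529.
This is the posterior mode — the MAP estimate.

1.2000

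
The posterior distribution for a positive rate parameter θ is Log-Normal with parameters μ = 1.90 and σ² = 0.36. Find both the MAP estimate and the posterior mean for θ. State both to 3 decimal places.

Mode = exp(μ − σ²) = exp(1.54) = 4.665.
Mean = exp(μ + σ²/2) = exp(2.080) = 8.004.

MAP = 4.665, posterior mean = 8.004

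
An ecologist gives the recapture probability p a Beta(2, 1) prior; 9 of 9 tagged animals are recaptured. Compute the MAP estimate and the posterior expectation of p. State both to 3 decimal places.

p_MAP = 1.000, E[p|data] = 0.917

Posterior: Beta(2+9, 1+0) = Beta(11, 1).
Since β = 1 ≤ 1 and α > 1, the Beta density is monotone increasing on [0,1]; the mode is at 1.
Mean = 11/(11+1) = 0.917.
The mean is pulled below the mode by the posterior's left skew.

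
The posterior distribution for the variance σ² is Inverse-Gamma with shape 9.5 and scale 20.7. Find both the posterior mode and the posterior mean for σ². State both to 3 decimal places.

Mode = β/(α+1) = 20.7/10.5 = 1.971.
Mean = β/(α−1) = 20.7/8.5 = 2.435.

σ²_MAP = 1.971, E[σ²|data] = 2.435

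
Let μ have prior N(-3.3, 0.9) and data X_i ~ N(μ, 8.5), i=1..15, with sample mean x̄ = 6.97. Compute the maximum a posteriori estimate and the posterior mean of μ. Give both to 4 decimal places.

MAP = 3.0020; posterior mean = 3.0020

Posterior for μ is Normal. Precision-weighted mean: (1/0.9·-3.3 + 15/8.5·6.97) / (1/0.9 + 15/8.5) = 3.0020.
A Normal posterior is symmetric, so mode = mean.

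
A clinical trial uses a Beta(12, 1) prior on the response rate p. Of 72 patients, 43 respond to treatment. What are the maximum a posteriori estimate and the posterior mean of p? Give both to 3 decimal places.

MAP = 0.651; posterior mean = 0.647

Posterior: Beta(12+43, 1+29) = Beta(55, 30).
Mode = (55−1)/(55+30−2) = 54/83 = 0.651.
Mean = 55/(55+30) = 55/85 = 0.647.
Left-skewed posterior ⇒ mean < mode.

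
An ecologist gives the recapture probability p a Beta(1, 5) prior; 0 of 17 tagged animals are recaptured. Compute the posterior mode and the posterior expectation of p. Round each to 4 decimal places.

posterior mode = 0.0000, posterior expectation = 0.0435

Posterior: Beta(1+0, 5+17) = Beta(1, 22).
Since α = 1 ≤ 1 and β > 1, the Beta density is monotone decreasing on [0,1]; the mode is at 0.
Mean = 1/(1+22) = 0.0435.
Right-skewed posterior ⇒ mode < mean.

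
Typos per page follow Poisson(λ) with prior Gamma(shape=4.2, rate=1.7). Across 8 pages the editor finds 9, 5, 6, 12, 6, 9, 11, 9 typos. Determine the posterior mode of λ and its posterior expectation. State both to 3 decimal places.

MAP = 7.237; posterior mean = 7.340

Σ counts = 67. Posterior: Gamma(shape = 4.2+67 = 71.2, rate = 1.7+8 = 9.7).
Mode = (α−1)/β = 70.2/9.7 = 7.237.
Mean = α/β = 71.2/9.7 = 7.340.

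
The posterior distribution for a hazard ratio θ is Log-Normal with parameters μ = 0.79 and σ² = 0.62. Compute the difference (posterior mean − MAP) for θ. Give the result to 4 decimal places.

Mode = exp(μ − σ²) = exp(0.17) = 1.1853.
Mean = exp(μ + σ²/2) = exp(1.100) = 3.0042.
Difference = 3.0042 − 1.1853 = 1.8189.
The posterior is right-skewed, so the mean exceeds the mode.

1.8189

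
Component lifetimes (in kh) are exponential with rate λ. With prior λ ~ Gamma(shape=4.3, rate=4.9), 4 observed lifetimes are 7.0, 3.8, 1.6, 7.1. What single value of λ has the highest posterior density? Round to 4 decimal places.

Σ times = 19.5. Posterior: Gamma(shape = 4.3+4 = 8.3, rate = 4.9+19.5 = 24.4).
Mode = (α−1)/β = 7.3/24.4 = 0.2992.
Mean = α/β = 8.3/24.4 = 0.3402.
This is the posterior mode — the MAP estimate.

0.2992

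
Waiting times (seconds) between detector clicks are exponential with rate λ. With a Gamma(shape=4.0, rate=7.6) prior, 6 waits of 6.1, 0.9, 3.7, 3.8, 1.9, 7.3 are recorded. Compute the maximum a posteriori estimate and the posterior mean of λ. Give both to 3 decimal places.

maximum a posteriori estimate = 0.288, posterior mean = 0.319

Σ times = 23.7. Posterior: Gamma(shape = 4.0+6 = 10.0, rate = 7.6+23.7 = 31.3).
Mode = (α−1)/β = 9.0/31.3 = 0.288.
Mean = α/β = 10.0/31.3 = 0.319.
Mean > mode: the posterior has a right tail.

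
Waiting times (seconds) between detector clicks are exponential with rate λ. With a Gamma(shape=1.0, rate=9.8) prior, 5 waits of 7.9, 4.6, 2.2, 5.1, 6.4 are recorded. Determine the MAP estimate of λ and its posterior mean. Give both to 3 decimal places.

λ_MAP = 0.139, E[λ|data] = 0.167

Σ times = 26.2. Posterior: Gamma(shape = 1.0+5 = 6.0, rate = 9.8+26.2 = 36.0).
Mode = (α−1)/β = 5.0/36.0 = 0.139.
Mean = α/β = 6.0/36.0 = 0.167.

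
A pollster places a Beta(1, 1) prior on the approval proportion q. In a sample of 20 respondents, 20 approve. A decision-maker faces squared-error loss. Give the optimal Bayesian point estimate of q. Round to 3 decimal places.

0.955

Posterior: Beta(1+20, 1+0) = Beta(21, 1).
Since β = 1 ≤ 1 and α > 1, the Beta density is monotone increasing on [0,1]; the mode is at 1.
Mean = 21/(21+1) = 0.955.
Squared-error loss ⇒ the optimal estimator is the posterior mean.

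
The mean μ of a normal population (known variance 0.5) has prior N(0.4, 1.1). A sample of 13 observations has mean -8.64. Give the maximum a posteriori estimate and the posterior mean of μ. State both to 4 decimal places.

Posterior for μ is Normal. Precision-weighted mean: (1/1.1·0.4 + 13/0.5·-8.64) / (1/1.1 + 13/0.5) = -8.3346.
A Normal posterior is symmetric, so mode = mean.

μ_MAP = -8.3346, E[μ|data] = -8.3346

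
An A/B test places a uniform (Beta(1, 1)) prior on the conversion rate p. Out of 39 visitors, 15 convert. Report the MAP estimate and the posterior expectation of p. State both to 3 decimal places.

Posterior: Beta(1+15, 1+24) = Beta(16, 25).
Mode = (16−1)/(16+25−2) = 15/39 = 0.385.
With a flat prior the MAP equals the MLE, 15/39.
Mean = 16/(16+25) = 16/41 = 0.390.

p_MAP = 0.385, E[p|data] = 0.390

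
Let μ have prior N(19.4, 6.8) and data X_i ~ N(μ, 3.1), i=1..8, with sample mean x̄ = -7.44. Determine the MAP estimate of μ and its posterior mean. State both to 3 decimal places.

Posterior for μ is Normal. Precision-weighted mean: (1/6.8·19.4 + 8/3.1·-7.44) / (1/6.8 + 8/3.1) = -5.993.
A Normal posterior is symmetric, so mode = mean.

μ_MAP = -5.993, E[μ|data] = -5.993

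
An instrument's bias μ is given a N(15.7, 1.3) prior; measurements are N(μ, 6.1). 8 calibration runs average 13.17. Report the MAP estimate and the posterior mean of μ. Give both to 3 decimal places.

MAP = 14.105; posterior mean = 14.105

Posterior for μ is Normal. Precision-weighted mean: (1/1.3·15.7 + 8/6.1·13.17) / (1/1.3 + 8/6.1) = 14.105.
A Normal posterior is symmetric, so mode = mean.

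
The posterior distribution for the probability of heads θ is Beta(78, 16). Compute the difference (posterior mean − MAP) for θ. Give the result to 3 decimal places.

Mode = (78−1)/(78+16−2) = 77/92 = 0.837.
Mean = 78/(78+16) = 78/94 = 0.830.
Difference = 0.830 − 0.837 = -0.007.
Mode > mean: the posterior has a left tail.

-0.007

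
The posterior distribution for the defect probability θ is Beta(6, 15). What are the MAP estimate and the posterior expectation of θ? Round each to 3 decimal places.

Mode = (6−1)/(6+15−2) = 5/19 = 0.263.
Mean = 6/(6+15) = 6/21 = 0.286.
Mean > mode: the posterior has a right tail.

θ_MAP = 0.263, E[θ|data] = 0.286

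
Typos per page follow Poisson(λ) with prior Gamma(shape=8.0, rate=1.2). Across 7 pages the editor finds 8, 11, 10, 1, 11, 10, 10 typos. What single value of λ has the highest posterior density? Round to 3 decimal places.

Σ counts = 61. Posterior: Gamma(shape = 8.0+61 = 69.0, rate = 1.2+7 = 8.2).
Mode = (α−1)/β = 68.0/8.2 = 8.293.
Mean = α/β = 69.0/8.2 = 8.415.
This is the posterior mode — the MAP estimate.

8.293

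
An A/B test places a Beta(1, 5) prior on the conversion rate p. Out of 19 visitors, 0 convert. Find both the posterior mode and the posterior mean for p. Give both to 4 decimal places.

MAP = 0.0000; posterior mean = 0.0400

Posterior: Beta(1+0, 5+19) = Beta(1, 24).
Since α = 1 ≤ 1 and β > 1, the Beta density is monotone decreasing on [0,1]; the mode is at 0.
Mean = 1/(1+24) = 0.0400.
Mean > mode: the posterior has a right tail.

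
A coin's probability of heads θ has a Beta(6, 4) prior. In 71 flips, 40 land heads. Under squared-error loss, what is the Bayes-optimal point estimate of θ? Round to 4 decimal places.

0.5679

Posterior: Beta(6+40, 4+31) = Beta(46, 35).
Mode = (46−1)/(46+35−2) = 45/79 = 0.5696.
Mean = 46/(46+35) = 46/81 = 0.5679.
Squared-error loss ⇒ the optimal estimator is the posterior mean.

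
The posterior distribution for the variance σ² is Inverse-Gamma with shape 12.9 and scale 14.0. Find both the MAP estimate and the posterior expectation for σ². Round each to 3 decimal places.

MAP = 1.007, posterior mean = 1.176

Mode = β/(α+1) = 14.0/13.9 = 1.007.
Mean = β/(α−1) = 14.0/11.9 = 1.176.
The posterior is right-skewed, so the mean exceeds the mode.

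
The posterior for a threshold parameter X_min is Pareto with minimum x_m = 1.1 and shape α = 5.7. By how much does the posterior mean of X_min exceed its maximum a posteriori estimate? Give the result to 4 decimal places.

0.2340

The Pareto density is strictly decreasing on [x_m, ∞), so the mode is x_m = 1.1000.
Mean = α·x_m/(α−1) = 5.7·1.1/4.7 = 1.3340.
Difference = 1.3340 − 1.1000 = 0.2340.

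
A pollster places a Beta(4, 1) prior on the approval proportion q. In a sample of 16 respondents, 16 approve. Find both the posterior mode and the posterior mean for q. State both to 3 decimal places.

Posterior: Beta(4+16, 1+0) = Beta(20, 1).
Since β = 1 ≤ 1 and α > 1, the Beta density is monotone increasing on [0,1]; the mode is at 1.
Mean = 20/(20+1) = 0.952.

MAP: 1.000. Posterior mean: 0.952.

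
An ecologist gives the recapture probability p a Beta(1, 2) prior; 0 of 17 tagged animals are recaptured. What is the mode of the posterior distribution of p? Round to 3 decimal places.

Posterior: Beta(1+0, 2+17) = Beta(1, 19).
Since α = 1 ≤ 1 and β > 1, the Beta density is monotone decreasing on [0,1]; the mode is at 0.
Mean = 1/(1+19) = 0.050.
This is the posterior mode — the MAP estimate.

0.000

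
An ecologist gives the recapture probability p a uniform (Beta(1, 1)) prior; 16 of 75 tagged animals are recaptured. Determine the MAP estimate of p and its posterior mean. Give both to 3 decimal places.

MAP = 0.213, posterior mean = 0.221

Posterior: Beta(1+16, 1+59) = Beta(17, 60).
Mode = (17−1)/(17+60−2) = 16/75 = 0.213.
With a flat prior the MAP equals the MLE, 16/75.
Mean = 17/(17+60) = 17/77 = 0.221.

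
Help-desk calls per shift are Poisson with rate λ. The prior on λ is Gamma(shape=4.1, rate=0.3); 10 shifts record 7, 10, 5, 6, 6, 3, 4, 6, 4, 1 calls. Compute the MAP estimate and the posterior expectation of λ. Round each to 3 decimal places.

Σ counts = 52. Posterior: Gamma(shape = 4.1+52 = 56.1, rate = 0.3+10 = 10.3).
Mode = (α−1)/β = 55.1/10.3 = 5.350.
Mean = α/β = 56.1/10.3 = 5.447.
The posterior is right-skewed, so the mean exceeds the mode.

MAP estimate = 5.350, posterior expectation = 5.447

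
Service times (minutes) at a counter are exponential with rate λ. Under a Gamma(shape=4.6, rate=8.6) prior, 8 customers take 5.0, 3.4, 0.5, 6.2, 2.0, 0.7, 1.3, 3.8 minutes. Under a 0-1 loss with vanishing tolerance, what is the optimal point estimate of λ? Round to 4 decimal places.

0.3683

Σ times = 22.9. Posterior: Gamma(shape = 4.6+8 = 12.6, rate = 8.6+22.9 = 31.5).
Mode = (α−1)/β = 11.6/31.5 = 0.3683.
Mean = α/β = 12.6/31.5 = 0.4000.
This is the posterior mode — the MAP estimate.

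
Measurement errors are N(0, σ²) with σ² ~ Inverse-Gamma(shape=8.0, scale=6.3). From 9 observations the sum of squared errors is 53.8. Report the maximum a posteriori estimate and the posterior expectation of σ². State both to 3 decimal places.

Posterior: Inverse-Gamma(shape = 8.0+9/2 = 12.5, scale = 6.3+53.8/2 = 33.2).
Mode = β/(α+1) = 33.2/13.5 = 2.459.
Mean = β/(α−1) = 33.2/11.5 = 2.887.
Mean > mode: the posterior has a right tail.

maximum a posteriori estimate = 2.459, posterior expectation = 2.887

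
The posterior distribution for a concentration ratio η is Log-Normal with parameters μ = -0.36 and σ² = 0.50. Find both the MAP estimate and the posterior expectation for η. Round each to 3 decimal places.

Mode = exp(μ − σ²) = exp(-0.86) = 0.423.
Mean = exp(μ + σ²/2) = exp(-0.110) = 0.896.

η_MAP = 0.423, E[η|data] = 0.896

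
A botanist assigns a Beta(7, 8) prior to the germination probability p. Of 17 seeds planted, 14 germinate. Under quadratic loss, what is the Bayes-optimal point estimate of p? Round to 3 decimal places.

Posterior: Beta(7+14, 8+3) = Beta(21, 11).
Mode = (21−1)/(21+11−2) = 20/30 = 0.667.
Mean = 21/(21+11) = 21/32 = 0.656.
Quadratic loss ⇒ the optimal estimator is the posterior mean.

0.656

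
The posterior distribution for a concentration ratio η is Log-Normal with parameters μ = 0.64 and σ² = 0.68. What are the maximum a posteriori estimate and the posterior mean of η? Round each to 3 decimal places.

MAP = 0.961, posterior mean = 2.664

Mode = exp(μ − σ²) = exp(-0.04) = 0.961.
Mean = exp(μ + σ²/2) = exp(0.980) = 2.664.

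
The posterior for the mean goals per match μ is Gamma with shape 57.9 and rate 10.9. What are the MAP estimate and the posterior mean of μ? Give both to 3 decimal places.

MAP = 5.220; posterior mean = 5.312

Mode = (α−1)/β = 56.9/10.9 = 5.220.
Mean = α/β = 57.9/10.9 = 5.312.
Mean > mode: the posterior has a right tail.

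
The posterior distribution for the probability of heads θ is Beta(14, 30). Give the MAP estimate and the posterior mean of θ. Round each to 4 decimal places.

Mode = (14−1)/(14+30−2) = 13/42 = 0.3095.
Mean = 14/(14+30) = 14/44 = 0.3182.
Mean > mode: the posterior has a right tail.

MAP = 0.3095; posterior mean = 0.3182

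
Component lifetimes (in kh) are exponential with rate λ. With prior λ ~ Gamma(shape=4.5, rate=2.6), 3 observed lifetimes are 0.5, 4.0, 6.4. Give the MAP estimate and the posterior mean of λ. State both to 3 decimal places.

Σ times = 10.9. Posterior: Gamma(shape = 4.5+3 = 7.5, rate = 2.6+10.9 = 13.5).
Mode = (α−1)/β = 6.5/13.5 = 0.481.
Mean = α/β = 7.5/13.5 = 0.556.
Right-skewed posterior ⇒ mode < mean.

MAP = 0.481, posterior mean = 0.556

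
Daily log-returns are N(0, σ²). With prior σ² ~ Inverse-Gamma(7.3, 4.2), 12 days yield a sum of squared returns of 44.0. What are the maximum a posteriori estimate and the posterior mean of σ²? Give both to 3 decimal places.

maximum a posteriori estimate = 1.832, posterior mean = 2.130

Posterior: Inverse-Gamma(shape = 7.3+12/2 = 13.3, scale = 4.2+44.0/2 = 26.2).
Mode = β/(α+1) = 26.2/14.3 = 1.832.
Mean = β/(α−1) = 26.2/12.3 = 2.130.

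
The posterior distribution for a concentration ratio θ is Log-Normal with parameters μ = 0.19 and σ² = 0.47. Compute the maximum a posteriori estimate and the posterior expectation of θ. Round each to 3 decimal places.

Mode = exp(μ − σ²) = exp(-0.28) = 0.756.
Mean = exp(μ + σ²/2) = exp(0.425) = 1.530.

maximum a posteriori estimate = 0.756, posterior expectation = 1.530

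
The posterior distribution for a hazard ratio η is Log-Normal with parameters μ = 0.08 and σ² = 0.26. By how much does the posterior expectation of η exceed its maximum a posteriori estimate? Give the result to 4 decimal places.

0.3984

Mode = exp(μ − σ²) = exp(-0.18) = 0.8353.
Mean = exp(μ + σ²/2) = exp(0.210) = 1.2337.
Difference = 1.2337 − 0.8353 = 0.3984.
Right-skewed posterior ⇒ mode < mean.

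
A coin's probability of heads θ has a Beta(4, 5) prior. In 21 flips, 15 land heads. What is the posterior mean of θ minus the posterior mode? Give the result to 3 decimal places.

Posterior: Beta(4+15, 5+6) = Beta(19, 11).
Mode = (19−1)/(19+11−2) = 18/28 = 0.643.
Mean = 19/(19+11) = 19/30 = 0.633.
Difference = 0.633 − 0.643 = -0.010.
Left-skewed posterior ⇒ mean < mode.

-0.010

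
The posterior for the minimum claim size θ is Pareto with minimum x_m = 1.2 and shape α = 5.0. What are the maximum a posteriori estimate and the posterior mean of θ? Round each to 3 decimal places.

θ_MAP = 1.200, E[θ|data] = 1.500

The Pareto density is strictly decreasing on [x_m, ∞), so the mode is x_m = 1.200.
Mean = α·x_m/(α−1) = 5.0·1.2/4.0 = 1.500.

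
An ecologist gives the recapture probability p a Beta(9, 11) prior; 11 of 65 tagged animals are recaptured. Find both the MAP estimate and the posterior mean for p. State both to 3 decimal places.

Posterior: Beta(9+11, 11+54) = Beta(20, 65).
Mode = (20−1)/(20+65−2) = 19/83 = 0.229.
Mean = 20/(20+65) = 20/85 = 0.235.

MAP = 0.229, posterior mean = 0.235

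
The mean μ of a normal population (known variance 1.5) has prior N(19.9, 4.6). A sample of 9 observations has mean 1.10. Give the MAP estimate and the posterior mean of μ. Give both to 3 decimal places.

Posterior for μ is Normal. Precision-weighted mean: (1/4.6·19.9 + 9/1.5·1.10) / (1/4.6 + 9/1.5) = 1.757.
A Normal posterior is symmetric, so mode = mean.

MAP = 1.757; posterior mean = 1.757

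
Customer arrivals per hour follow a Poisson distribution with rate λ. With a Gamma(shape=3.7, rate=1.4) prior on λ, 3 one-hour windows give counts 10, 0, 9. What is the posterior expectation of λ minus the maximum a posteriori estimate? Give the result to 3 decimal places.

0.227

Σ counts = 19. Posterior: Gamma(shape = 3.7+19 = 22.7, rate = 1.4+3 = 4.4).
Mode = (α−1)/β = 21.7/4.4 = 4.932.
Mean = α/β = 22.7/4.4 = 5.159.
Difference = 5.159 − 4.932 = 0.227.
The posterior is right-skewed, so the mean exceeds the mode.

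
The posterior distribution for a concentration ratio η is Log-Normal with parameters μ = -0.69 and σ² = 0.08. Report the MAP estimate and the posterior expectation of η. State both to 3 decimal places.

Mode = exp(μ − σ²) = exp(-0.77) = 0.463.
Mean = exp(μ + σ²/2) = exp(-0.650) = 0.522.
The posterior is right-skewed, so the mean exceeds the mode.

MAP estimate = 0.463, posterior expectation = 0.522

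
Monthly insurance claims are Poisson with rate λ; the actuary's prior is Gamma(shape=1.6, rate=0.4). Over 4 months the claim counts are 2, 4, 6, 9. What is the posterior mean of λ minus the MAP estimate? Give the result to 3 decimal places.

0.227

Σ counts = 21. Posterior: Gamma(shape = 1.6+21 = 22.6, rate = 0.4+4 = 4.4).
Mode = (α−1)/β = 21.6/4.4 = 4.909.
Mean = α/β = 22.6/4.4 = 5.136.
Difference = 5.136 − 4.909 = 0.227.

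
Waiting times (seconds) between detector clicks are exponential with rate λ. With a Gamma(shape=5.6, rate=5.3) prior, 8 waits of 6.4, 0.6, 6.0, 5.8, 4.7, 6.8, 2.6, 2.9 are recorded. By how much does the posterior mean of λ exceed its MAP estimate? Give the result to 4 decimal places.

Σ times = 35.8. Posterior: Gamma(shape = 5.6+8 = 13.6, rate = 5.3+35.8 = 41.1).
Mode = (α−1)/β = 12.6/41.1 = 0.3066.
Mean = α/β = 13.6/41.1 = 0.3309.
Difference = 0.3309 − 0.3066 = 0.0243.
Right-skewed posterior ⇒ mode < mean.

0.0243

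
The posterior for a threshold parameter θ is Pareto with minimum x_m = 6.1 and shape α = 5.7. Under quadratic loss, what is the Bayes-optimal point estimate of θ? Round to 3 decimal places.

The Pareto density is strictly decreasing on [x_m, ∞), so the mode is x_m = 6.100.
Mean = α·x_m/(α−1) = 5.7·6.1/4.7 = 7.398.
Quadratic loss ⇒ the optimal estimator is the posterior mean.

7.398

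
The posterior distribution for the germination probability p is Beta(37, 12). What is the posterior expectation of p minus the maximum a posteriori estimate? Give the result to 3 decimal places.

-0.011

Mode = (37−1)/(37+12−2) = 36/47 = 0.766.
Mean = 37/(37+12) = 37/49 = 0.755.
Difference = 0.755 − 0.766 = -0.011.
Left-skewed posterior ⇒ mean < mode.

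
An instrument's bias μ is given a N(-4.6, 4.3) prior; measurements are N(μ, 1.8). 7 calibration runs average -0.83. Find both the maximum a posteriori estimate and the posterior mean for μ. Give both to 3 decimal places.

MAP: -1.043. Posterior mean: -1.043.

Posterior for μ is Normal. Precision-weighted mean: (1/4.3·-4.6 + 7/1.8·-0.83) / (1/4.3 + 7/1.8) = -1.043.
A Normal posterior is symmetric, so mode = mean.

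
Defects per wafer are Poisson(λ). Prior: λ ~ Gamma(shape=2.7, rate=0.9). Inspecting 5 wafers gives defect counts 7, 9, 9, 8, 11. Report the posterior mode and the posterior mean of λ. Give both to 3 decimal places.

Σ counts = 44. Posterior: Gamma(shape = 2.7+44 = 46.7, rate = 0.9+5 = 5.9).
Mode = (α−1)/β = 45.7/5.9 = 7.746.
Mean = α/β = 46.7/5.9 = 7.915.
The mean is pulled above the mode by the posterior's right skew.

MAP = 7.746, posterior mean = 7.915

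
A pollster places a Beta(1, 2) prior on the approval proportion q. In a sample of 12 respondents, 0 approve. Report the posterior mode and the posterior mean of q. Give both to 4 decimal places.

posterior mode = 0.0000, posterior mean = 0.0667

Posterior: Beta(1+0, 2+12) = Beta(1, 14).
Since α = 1 ≤ 1 and β > 1, the Beta density is monotone decreasing on [0,1]; the mode is at 0.
Mean = 1/(1+14) = 0.0667.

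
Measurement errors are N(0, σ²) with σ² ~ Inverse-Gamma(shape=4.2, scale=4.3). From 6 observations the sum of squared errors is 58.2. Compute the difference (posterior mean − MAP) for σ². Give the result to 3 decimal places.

1.314

Posterior: Inverse-Gamma(shape = 4.2+6/2 = 7.2, scale = 4.3+58.2/2 = 33.4).
Mode = β/(α+1) = 33.4/8.2 = 4.073.
Mean = β/(α−1) = 33.4/6.2 = 5.387.
Difference = 5.387 − 4.073 = 1.314.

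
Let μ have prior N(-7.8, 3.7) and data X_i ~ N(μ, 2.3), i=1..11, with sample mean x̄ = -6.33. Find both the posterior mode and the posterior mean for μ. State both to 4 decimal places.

MAP = -6.4086; posterior mean = -6.4086

Posterior for μ is Normal. Precision-weighted mean: (1/3.7·-7.8 + 11/2.3·-6.33) / (1/3.7 + 11/2.3) = -6.4086.
A Normal posterior is symmetric, so mode = mean.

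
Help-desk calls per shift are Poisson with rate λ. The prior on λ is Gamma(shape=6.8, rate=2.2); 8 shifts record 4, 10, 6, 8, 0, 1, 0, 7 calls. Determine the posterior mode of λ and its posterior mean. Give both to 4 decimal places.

Σ counts = 36. Posterior: Gamma(shape = 6.8+36 = 42.8, rate = 2.2+8 = 10.2).
Mode = (α−1)/β = 41.8/10.2 = 4.0980.
Mean = α/β = 42.8/10.2 = 4.1961.

MAP = 4.0980, posterior mean = 4.1961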